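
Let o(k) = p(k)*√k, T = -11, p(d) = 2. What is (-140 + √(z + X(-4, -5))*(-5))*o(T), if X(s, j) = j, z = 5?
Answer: -280*I*√11 ≈ -928.66*I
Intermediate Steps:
o(k) = 2*√k
(-140 + √(z + X(-4, -5))*(-5))*o(T) = (-140 + √(5 - 5)*(-5))*(2*√(-11)) = (-140 + √0*(-5))*(2*(I*√11)) = (-140 + 0*(-5))*(2*I*√11) = (-140 + 0)*(2*I*√11) = -280*I*√11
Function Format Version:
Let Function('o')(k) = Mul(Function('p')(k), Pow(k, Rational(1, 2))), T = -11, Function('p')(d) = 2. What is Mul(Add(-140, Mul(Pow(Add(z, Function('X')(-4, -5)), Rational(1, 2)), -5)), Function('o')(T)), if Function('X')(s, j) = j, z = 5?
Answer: Mul(-280, I, Pow(11, Rational(1, 2))) ≈ Mul(-928.66, I)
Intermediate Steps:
Function('o')(k) = Mul(2, Pow(k, Rational(1, 2)))
Mul(Add(-140, Mul(Pow(Add(z, Function('X')(-4, -5)), Rational(1, 2)), -5)), Function('o')(T)) = Mul(Add(-140, Mul(Pow(Add(5, -5), Rational(1, 2)), -5)), Mul(2, Pow(-11, Rational(1, 2)))) = Mul(Add(-140, Mul(Pow(0, Rational(1, 2)), -5)), Mul(2, Mul(I, Pow(11, Rational(1, 2))))) = Mul(Add(-140, Mul(0, -5)), Mul(2, I, Pow(11, Rational(1, 2)))) = Mul(Add(-140, 0), Mul(2, I, Pow(11, Rational(1, 2)))) = Mul(-140, Mul(2, I, Pow(11, Rational(1, 2)))) = Mul(-280, I, Pow(11, Rational(1, 2)))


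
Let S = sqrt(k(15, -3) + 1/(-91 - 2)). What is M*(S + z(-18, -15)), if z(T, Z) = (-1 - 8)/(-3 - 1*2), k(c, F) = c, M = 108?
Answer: 972/5 + 36*sqrt(129642)/31 ≈ 612.53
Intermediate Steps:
z(T, Z) = 9/5 (z(T, Z) = -9/(-3 - 2) = -9/(-5) = -9*(-1/5) = 9/5)
S = sqrt(129642)/93 (S = sqrt(15 + 1/(-91 - 2)) = sqrt(15 + 1/(-93)) = sqrt(15 - 1/93) = sqrt(1394/93) = sqrt(129642)/93 ≈ 3.8716)
M*(S + z(-18, -15)) = 108*(sqrt(129642)/93 + 9/5) = 108*(9/5 + sqrt(129642)/93) = 972/5 + 36*sqrt(129642)/31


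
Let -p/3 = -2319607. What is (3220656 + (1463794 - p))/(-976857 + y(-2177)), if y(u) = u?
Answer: 2274371/979034 ≈ 2.3231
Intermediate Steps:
p = 6958821 (p = -3*(-2319607) = 6958821)
(3220656 + (1463794 - p))/(-976857 + y(-2177)) = (3220656 + (1463794 - 1*6958821))/(-976857 - 2177) = (3220656 + (1463794 - 6958821))/(-979034) = (3220656 - 5495027)*(-1/979034) = -2274371*(-1/979034) = 2274371/979034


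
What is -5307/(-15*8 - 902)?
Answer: 5307/1022 ≈ 5.1928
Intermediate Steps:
-5307/(-15*8 - 902) = -5307/(-120 - 902) = -5307/(-1022) = -5307*(-1/1022) = 5307/1022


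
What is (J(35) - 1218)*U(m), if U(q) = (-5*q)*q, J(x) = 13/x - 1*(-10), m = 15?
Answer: 9510075/7 ≈ 1.3586e+6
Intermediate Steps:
J(x) = 10 + 13/x (J(x) = 13/x + 10 = 10 + 13/x)
U(q) = -5*q**2
(J(35) - 1218)*U(m) = ((10 + 13/35) - 1218)*(-5*15**2) = ((10 + 13*(1/35)) - 1218)*(-5*225) = ((10 + 13/35) - 1218)*(-1125) = (363/35 - 1218)*(-1125) = -42267/35*(-1125) = 9510075/7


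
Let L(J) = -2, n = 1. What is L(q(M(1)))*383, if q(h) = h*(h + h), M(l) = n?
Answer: -766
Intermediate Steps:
M(l) = 1
q(h) = 2*h**2 (q(h) = h*(2*h) = 2*h**2)
L(q(M(1)))*383 = -2*383 = -766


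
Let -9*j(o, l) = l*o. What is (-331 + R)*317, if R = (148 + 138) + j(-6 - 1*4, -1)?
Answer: -131555/9 ≈ -14617.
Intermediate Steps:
j(o, l) = -l*o/9
R = 2564/9 (R = (148 + 138) - ⅑*(-1)*(-6 - 1*4) = 286 - ⅑*(-1)*(-6 - 4) = 286 - ⅑*(-1)*(-10) = 286 - 10/9 = 2564/9 ≈ 284.89)
(-331 + R)*317 = (-331 + 2564/9)*317 = -415/9*317 = -131555/9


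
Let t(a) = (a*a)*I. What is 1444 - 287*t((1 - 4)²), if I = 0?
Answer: 1444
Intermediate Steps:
t(a) = 0 (t(a) = (a*a)*0 = a²*0 = 0)
1444 - 287*t((1 - 4)²) = 1444 - 287*0 = 1444 + 0 = 1444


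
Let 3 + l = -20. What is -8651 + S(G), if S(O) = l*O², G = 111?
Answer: -292034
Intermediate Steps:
l = -23 (l = -3 - 20 = -23)
S(O) = -23*O²
-8651 + S(G) = -8651 - 23*111² = -8651 - 23*12321 = -8651 - 283383 = -292034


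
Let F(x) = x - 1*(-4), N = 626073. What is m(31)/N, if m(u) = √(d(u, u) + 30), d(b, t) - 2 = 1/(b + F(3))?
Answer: √46246/23790774 ≈ 9.0392e-6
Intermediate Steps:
F(x) = 4 + x (F(x) = x + 4 = 4 + x)
d(b, t) = 2 + 1/(7 + b) (d(b, t) = 2 + 1/(b + (4 + 3)) = 2 + 1/(b + 7) = 2 + 1/(7 + b))
m(u) = √(30 + (15 + 2*u)/(7 + u)) (m(u) = √((15 + 2*u)/(7 + u) + 30) = √(30 + (15 + 2*u)/(7 + u)))
m(31)/N = √((225 + 32*31)/(7 + 31))/626073 = √((225 + 992)/38)*(1/626073) = √((1/38)*1217)*(1/626073) = √(1217/38)*(1/626073) = (√46246/38)*(1/626073) = √46246/23790774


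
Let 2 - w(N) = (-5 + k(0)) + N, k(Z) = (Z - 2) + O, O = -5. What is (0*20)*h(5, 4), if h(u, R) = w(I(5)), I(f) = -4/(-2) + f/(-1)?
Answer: 0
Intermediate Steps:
k(Z) = -7 + Z (k(Z) = (Z - 2) - 5 = (-2 + Z) - 5 = -7 + Z)
I(f) = 2 - f (I(f) = -4*(-1/2) + f*(-1) = 2 - f)
w(N) = 14 - N (w(N) = 2 - ((-5 + (-7 + 0)) + N) = 2 - ((-5 - 7) + N) = 2 - (-12 + N) = 2 + (12 - N) = 14 - N)
h(u, R) = 17 (h(u, R) = 14 - (2 - 1*5) = 14 - (2 - 5) = 14 - 1*(-3) = 14 + 3 = 17)
(0*20)*h(5, 4) = (0*20)*17 = 0*17 = 0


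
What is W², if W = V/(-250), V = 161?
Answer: 25921/62500 ≈ 0.41474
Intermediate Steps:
W = -161/250 (W = 161/(-250) = 161*(-1/250) = -161/250 ≈ -0.64400)
W² = (-161/250)² = 25921/62500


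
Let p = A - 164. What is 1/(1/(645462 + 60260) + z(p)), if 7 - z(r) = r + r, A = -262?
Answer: 705722/606215199 ≈ 0.0011641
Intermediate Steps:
p = -426 (p = -262 - 164 = -426)
z(r) = 7 - 2*r (z(r) = 7 - (r + r) = 7 - 2*r)
1/(1/(645462 + 60260) + z(p)) = 1/(1/(645462 + 60260) + (7 - 2*(-426))) = 1/(1/705722 + (7 + 852)) = 1/(1/705722 + 859) = 1/(606215199/705722) = 705722/606215199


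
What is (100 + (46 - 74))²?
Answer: 5184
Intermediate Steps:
(100 + (46 - 74))² = (100 - 28)² = 72² = 5184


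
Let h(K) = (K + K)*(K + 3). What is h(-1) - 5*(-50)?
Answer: 246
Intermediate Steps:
h(K) = 2*K*(3 + K) (h(K) = (2*K)*(3 + K) = 2*K*(3 + K))
h(-1) - 5*(-50) = 2*(-1)*(3 - 1) - 5*(-50) = 2*(-1)*2 + 250 = -4 + 250 = 246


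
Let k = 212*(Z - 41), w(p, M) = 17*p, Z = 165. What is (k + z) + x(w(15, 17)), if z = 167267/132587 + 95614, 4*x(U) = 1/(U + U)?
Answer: 32972087124227/270477480 ≈ 1.2190e+5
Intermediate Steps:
k = 26288 (k = 212*(165 - 41) = 212*124 = 26288)
x(U) = 1/(8*U) (x(U) = 1/(4*(U + U)) = 1/(4*((2*U))) = (1/(2*U))/4 = 1/(8*U))
z = 12677340685/132587 (z = 167267*(1/132587) + 95614 = 167267/132587 + 95614 = 12677340685/132587 ≈ 95615.)
(k + z) + x(w(15, 17)) = (26288 + 12677340685/132587) + 1/(8*((17*15))) = 16162787741/132587 + (1/8)/255 = 16162787741/132587 + (1/8)*(1/255) = 16162787741/132587 + 1/2040 = 32972087124227/270477480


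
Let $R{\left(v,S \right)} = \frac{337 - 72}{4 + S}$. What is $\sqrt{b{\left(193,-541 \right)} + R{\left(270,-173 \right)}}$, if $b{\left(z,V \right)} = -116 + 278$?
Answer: $\frac{\sqrt{27113}}{13} \approx 12.666$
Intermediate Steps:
$b{\left(z,V \right)} = 162$
$R{\left(v,S \right)} = \frac{265}{4 + S}$
$\sqrt{b{\left(193,-541 \right)} + R{\left(270,-173 \right)}} = \sqrt{162 + \frac{265}{4 - 173}} = \sqrt{162 + \frac{265}{-169}} = \sqrt{162 + 265 \left(- \frac{1}{169}\right)} = \sqrt{162 - \frac{265}{169}} = \sqrt{\frac{27113}{169}} = \frac{\sqrt{27113}}{13}$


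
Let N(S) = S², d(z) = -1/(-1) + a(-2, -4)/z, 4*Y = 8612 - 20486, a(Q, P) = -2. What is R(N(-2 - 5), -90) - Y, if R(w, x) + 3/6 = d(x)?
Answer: 133606/45 ≈ 2969.0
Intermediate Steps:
Y = -5937/2 (Y = (8612 - 20486)/4 = (¼)*(-11874) = -5937/2 ≈ -2968.5)
d(z) = 1 - 2/z (d(z) = -1/(-1) - 2/z = -1*(-1) - 2/z = 1 - 2/z)
R(w, x) = -½ + (-2 + x)/x
R(N(-2 - 5), -90) - Y = (½)*(-4 - 90)/(-90) - 1*(-5937/2) = (½)*(-1/90)*(-94) + 5937/2 = 47/90 + 5937/2 = 133606/45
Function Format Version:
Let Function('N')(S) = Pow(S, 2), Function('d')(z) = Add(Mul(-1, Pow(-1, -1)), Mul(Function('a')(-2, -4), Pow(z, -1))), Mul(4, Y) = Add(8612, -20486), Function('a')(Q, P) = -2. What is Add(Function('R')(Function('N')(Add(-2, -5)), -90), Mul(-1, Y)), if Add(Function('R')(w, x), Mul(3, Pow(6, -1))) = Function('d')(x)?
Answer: Rational(133606, 45) ≈ 2969.0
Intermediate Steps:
Y = Rational(-5937, 2) (Y = Mul(Rational(1, 4), Add(8612, -20486)) = Mul(Rational(1, 4), -11874) = Rational(-5937, 2) ≈ -2968.5)
Function('d')(z) = Add(1, Mul(-2, Pow(z, -1))) (Function('d')(z) = Add(Mul(-1, Pow(-1, -1)), Mul(-2, Pow(z, -1))) = Add(Mul(-1, -1), Mul(-2, Pow(z, -1))) = Add(1, Mul(-2, Pow(z, -1))))
Function('R')(w, x) = Add(Rational(-1, 2), Mul(Pow(x, -1), Add(-2, x)))
Add(Function('R')(Function('N')(Add(-2, -5)), -90), Mul(-1, Y)) = Add(Mul(Rational(1, 2), Pow(-90, -1), Add(-4, -90)), Mul(-1, Rational(-5937, 2))) = Add(Mul(Rational(1, 2), Rational(-1, 90), -94), Rational(5937, 2)) = Add(Rational(47, 90), Rational(5937, 2)) = Rational(133606, 45)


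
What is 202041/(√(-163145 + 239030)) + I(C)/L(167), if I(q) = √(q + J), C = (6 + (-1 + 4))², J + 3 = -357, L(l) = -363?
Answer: 67347*√75885/25295 - I*√31/121 ≈ 733.43 - 0.046015*I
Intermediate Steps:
J = -360 (J = -3 - 357 = -360)
C = 81 (C = (6 + 3)² = 9² = 81)
I(q) = √(-360 + q) (I(q) = √(q - 360) = √(-360 + q))
202041/(√(-163145 + 239030)) + I(C)/L(167) = 202041/(√(-163145 + 239030)) + √(-360 + 81)/(-363) = 202041/(√75885) + √(-279)*(-1/363) = 202041*(√75885/75885) + (3*I*√31)*(-1/363) = 67347*√75885/25295 - I*√31/121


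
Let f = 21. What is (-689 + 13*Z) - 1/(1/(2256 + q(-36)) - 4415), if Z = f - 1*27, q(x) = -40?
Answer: -7504048897/9783639 ≈ -767.00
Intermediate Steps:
Z = -6 (Z = 21 - 1*27 = 21 - 27 = -6)
(-689 + 13*Z) - 1/(1/(2256 + q(-36)) - 4415) = (-689 + 13*(-6)) - 1/(1/(2256 - 40) - 4415) = (-689 - 78) - 1/(1/2216 - 4415) = -767 - 1/(1/2216 - 4415) = -767 - 1/(-9783639/2216) = -767 - 1*(-2216/9783639) = -767 + 2216/9783639 = -7504048897/9783639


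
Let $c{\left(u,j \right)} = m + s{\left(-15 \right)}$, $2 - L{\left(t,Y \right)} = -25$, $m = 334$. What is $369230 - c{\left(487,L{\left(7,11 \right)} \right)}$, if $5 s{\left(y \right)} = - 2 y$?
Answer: $368890$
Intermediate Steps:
$s{\left(y \right)} = - \frac{2 y}{5}$ ($s{\left(y \right)} = \frac{\left(-2\right) y}{5} = - \frac{2 y}{5}$)
$L{\left(t,Y \right)} = 27$ ($L{\left(t,Y \right)} = 2 - -25 = 2 + 25 = 27$)
$c{\left(u,j \right)} = 340$ ($c{\left(u,j \right)} = 334 - -6 = 334 + 6 = 340$)
$369230 - c{\left(487,L{\left(7,11 \right)} \right)} = 369230 - 340 = 368890$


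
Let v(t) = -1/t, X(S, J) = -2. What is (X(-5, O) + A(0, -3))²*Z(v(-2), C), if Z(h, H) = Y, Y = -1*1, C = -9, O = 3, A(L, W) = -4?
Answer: -36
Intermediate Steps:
Y = -1
Z(h, H) = -1
(X(-5, O) + A(0, -3))²*Z(v(-2), C) = (-2 - 4)²*(-1) = (-6)²*(-1) = 36*(-1) = -36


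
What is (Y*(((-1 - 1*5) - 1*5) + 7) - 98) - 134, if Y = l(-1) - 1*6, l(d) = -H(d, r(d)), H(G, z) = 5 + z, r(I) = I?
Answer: -192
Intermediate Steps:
l(d) = -5 - d (l(d) = -(5 + d) = -5 - d)
Y = -10 (Y = (-5 - 1*(-1)) - 1*6 = (-5 + 1) - 6 = -4 - 6 = -10)
(Y*(((-1 - 1*5) - 1*5) + 7) - 98) - 134 = (-10*(((-1 - 1*5) - 1*5) + 7) - 98) - 134 = (-10*(((-1 - 5) - 5) + 7) - 98) - 134 = (-10*((-6 - 5) + 7) - 98) - 134 = (-10*(-11 + 7) - 98) - 134 = (-10*(-4) - 98) - 134 = (40 - 98) - 134 = -58 - 134 = -192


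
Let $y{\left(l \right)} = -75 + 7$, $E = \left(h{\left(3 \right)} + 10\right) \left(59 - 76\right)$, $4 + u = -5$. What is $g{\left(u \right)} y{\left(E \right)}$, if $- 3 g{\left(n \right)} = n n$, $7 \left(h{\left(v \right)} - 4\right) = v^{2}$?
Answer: $1836$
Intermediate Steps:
$u = -9$ ($u = -4 - 5 = -9$)
$h{\left(v \right)} = 4 + \frac{v^{2}}{7}$
$g{\left(n \right)} = - \frac{n^{2}}{3}$ ($g{\left(n \right)} = - \frac{n n}{3} = - \frac{n^{2}}{3}$)
$E = - \frac{1819}{7}$ ($E = \left(\left(4 + \frac{3^{2}}{7}\right) + 10\right) \left(59 - 76\right) = \left(\left(4 + \frac{1}{7} \cdot 9\right) + 10\right) \left(-17\right) = \left(\left(4 + \frac{9}{7}\right) + 10\right) \left(-17\right) = \left(\frac{37}{7} + 10\right) \left(-17\right) = \frac{107}{7} \left(-17\right) = - \frac{1819}{7} \approx -259.86$)
$y{\left(l \right)} = -68$
$g{\left(u \right)} y{\left(E \right)} = - \frac{\left(-9\right)^{2}}{3} \left(-68\right) = \left(- \frac{1}{3}\right) 81 \left(-68\right) = \left(-27\right) \left(-68\right) = 1836$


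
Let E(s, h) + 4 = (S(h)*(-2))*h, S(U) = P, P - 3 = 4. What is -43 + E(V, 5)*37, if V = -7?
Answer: -2781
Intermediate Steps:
P = 7 (P = 3 + 4 = 7)
S(U) = 7
E(s, h) = -4 - 14*h (E(s, h) = -4 + (7*(-2))*h = -4 - 14*h)
-43 + E(V, 5)*37 = -43 + (-4 - 14*5)*37 = -43 + (-4 - 70)*37 = -43 - 74*37 = -43 - 2738 = -2781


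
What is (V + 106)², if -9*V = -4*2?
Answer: 925444/81 ≈ 11425.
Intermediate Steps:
V = 8/9 (V = -(-4)*2/9 = -⅑*(-8) = 8/9 ≈ 0.88889)
(V + 106)² = (8/9 + 106)² = (962/9)² = 925444/81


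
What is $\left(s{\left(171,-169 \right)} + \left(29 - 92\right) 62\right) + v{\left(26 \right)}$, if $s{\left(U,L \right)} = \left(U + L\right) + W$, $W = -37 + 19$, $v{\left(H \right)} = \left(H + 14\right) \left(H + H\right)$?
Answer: $-1842$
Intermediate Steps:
$v{\left(H \right)} = 2 H \left(14 + H\right)$ ($v{\left(H \right)} = \left(14 + H\right) 2 H = 2 H \left(14 + H\right)$)
$W = -18$
$s{\left(U,L \right)} = -18 + L + U$ ($s{\left(U,L \right)} = \left(U + L\right) - 18 = \left(L + U\right) - 18 = -18 + L + U$)
$\left(s{\left(171,-169 \right)} + \left(29 - 92\right) 62\right) + v{\left(26 \right)} = \left(\left(-18 - 169 + 171\right) + \left(29 - 92\right) 62\right) + 2 \cdot 26 \left(14 + 26\right) = \left(-16 - 3906\right) + 2 \cdot 26 \cdot 40 = \left(-16 - 3906\right) + 2080 = -3922 + 2080 = -1842$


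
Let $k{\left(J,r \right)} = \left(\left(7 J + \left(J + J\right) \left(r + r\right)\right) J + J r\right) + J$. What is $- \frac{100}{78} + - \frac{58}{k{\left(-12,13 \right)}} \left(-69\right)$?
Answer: $- \frac{43387}{54132} \approx -0.8015$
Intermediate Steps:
$k{\left(J,r \right)} = J + J r + J \left(7 J + 4 J r\right)$ ($k{\left(J,r \right)} = \left(\left(7 J + 2 J 2 r\right) J + J r\right) + J = \left(\left(7 J + 4 J r\right) J + J r\right) + J = \left(J \left(7 J + 4 J r\right) + J r\right) + J = \left(J r + J \left(7 J + 4 J r\right)\right) + J = J + J r + J \left(7 J + 4 J r\right)$)
$- \frac{100}{78} + - \frac{58}{k{\left(-12,13 \right)}} \left(-69\right) = - \frac{100}{78} + - \frac{58}{\left(-12\right) \left(1 + 13 + 7 \left(-12\right) + 4 \left(-12\right) 13\right)} \left(-69\right) = \left(-100\right) \frac{1}{78} + - \frac{58}{\left(-12\right) \left(1 + 13 - 84 - 624\right)} \left(-69\right) = - \frac{50}{39} + - \frac{58}{\left(-12\right) \left(-694\right)} \left(-69\right) = - \frac{50}{39} + - \frac{58}{8328} \left(-69\right) = - \frac{50}{39} + \left(-58\right) \frac{1}{8328} \left(-69\right) = - \frac{50}{39} - - \frac{667}{1388} = - \frac{50}{39} + \frac{667}{1388} = - \frac{43387}{54132}$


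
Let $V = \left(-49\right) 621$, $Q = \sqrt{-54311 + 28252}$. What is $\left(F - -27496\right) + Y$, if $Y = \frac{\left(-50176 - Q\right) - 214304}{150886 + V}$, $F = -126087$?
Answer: $- \frac{11876240567}{120457} - \frac{i \sqrt{26059}}{120457} \approx -98593.0 - 0.0013401 i$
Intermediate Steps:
$Q = i \sqrt{26059}$ ($Q = \sqrt{-26059} = i \sqrt{26059} \approx 161.43 i$)
$V = -30429$
$Y = - \frac{264480}{120457} - \frac{i \sqrt{26059}}{120457}$ ($Y = \frac{\left(-50176 - i \sqrt{26059}\right) - 214304}{150886 - 30429} = \frac{\left(-50176 - i \sqrt{26059}\right) - 214304}{120457} = \left(-264480 - i \sqrt{26059}\right) \frac{1}{120457} = - \frac{264480}{120457} - \frac{i \sqrt{26059}}{120457} \approx -2.1956 - 0.0013401 i$)
$\left(F - -27496\right) + Y = \left(-126087 - -27496\right) - \left(\frac{264480}{120457} + \frac{i \sqrt{26059}}{120457}\right) = \left(-126087 + 27496\right) - \left(\frac{264480}{120457} + \frac{i \sqrt{26059}}{120457}\right) = -98591 - \left(\frac{264480}{120457} + \frac{i \sqrt{26059}}{120457}\right) = - \frac{11876240567}{120457} - \frac{i \sqrt{26059}}{120457}$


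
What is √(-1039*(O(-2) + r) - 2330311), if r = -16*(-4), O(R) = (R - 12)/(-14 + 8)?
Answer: I*√21593082/3 ≈ 1548.9*I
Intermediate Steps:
O(R) = 2 - R/6 (O(R) = (-12 + R)/(-6) = (-12 + R)*(-⅙) = 2 - R/6)
r = 64
√(-1039*(O(-2) + r) - 2330311) = √(-1039*((2 - ⅙*(-2)) + 64) - 2330311) = √(-1039*((2 + ⅓) + 64) - 2330311) = √(-1039*(7/3 + 64) - 2330311) = √(-1039*199/3 - 2330311) = √(-206761/3 - 2330311) = √(-7197694/3) = I*√21593082/3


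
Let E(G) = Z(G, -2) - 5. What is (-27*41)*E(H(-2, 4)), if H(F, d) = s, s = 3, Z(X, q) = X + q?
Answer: 4428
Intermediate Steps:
H(F, d) = 3
E(G) = -7 + G (E(G) = (G - 2) - 5 = (-2 + G) - 5 = -7 + G)
(-27*41)*E(H(-2, 4)) = (-27*41)*(-7 + 3) = -1107*(-4) = 4428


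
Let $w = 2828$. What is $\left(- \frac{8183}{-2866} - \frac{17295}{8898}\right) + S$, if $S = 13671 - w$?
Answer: $\frac{23044819249}{2125139} \approx 10844.0$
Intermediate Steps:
$S = 10843$ ($S = 13671 - 2828 = 10843$)
$\left(- \frac{8183}{-2866} - \frac{17295}{8898}\right) + S = \left(- \frac{8183}{-2866} - \frac{17295}{8898}\right) + 10843 = \left(\left(-8183\right) \left(- \frac{1}{2866}\right) - \frac{5765}{2966}\right) + 10843 = \left(\frac{8183}{2866} - \frac{5765}{2966}\right) + 10843 = \frac{1937072}{2125139} + 10843 = \frac{23044819249}{2125139}$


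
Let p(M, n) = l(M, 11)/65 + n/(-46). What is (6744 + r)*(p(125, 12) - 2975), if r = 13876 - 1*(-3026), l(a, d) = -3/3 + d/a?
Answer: -13147282336062/186875 ≈ -7.0353e+7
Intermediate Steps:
l(a, d) = -1 + d/a (l(a, d) = -3*⅓ + d/a = -1 + d/a)
p(M, n) = -n/46 + (11 - M)/(65*M) (p(M, n) = ((11 - M)/M)/65 + n/(-46) = ((11 - M)/M)*(1/65) + n*(-1/46) = (11 - M)/(65*M) - n/46 = -n/46 + (11 - M)/(65*M))
r = 16902 (r = 13876 + 3026 = 16902)
(6744 + r)*(p(125, 12) - 2975) = (6744 + 16902)*((-1/65 - 1/46*12 + (11/65)/125) - 2975) = 23646*((-1/65 - 6/23 + (11/65)*(1/125)) - 2975) = 23646*((-1/65 - 6/23 + 11/8125) - 2975) = 23646*(-51372/186875 - 2975) = 23646*(-556004497/186875) = -13147282336062/186875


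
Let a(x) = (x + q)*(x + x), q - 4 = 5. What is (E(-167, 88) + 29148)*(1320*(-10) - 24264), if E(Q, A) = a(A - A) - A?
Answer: -1088703840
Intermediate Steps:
q = 9 (q = 4 + 5 = 9)
a(x) = 2*x*(9 + x) (a(x) = (x + 9)*(x + x) = (9 + x)*(2*x) = 2*x*(9 + x))
E(Q, A) = -A (E(Q, A) = 2*(A - A)*(9 + (A - A)) - A = 2*0*(9 + 0) - A = 2*0*9 - A = 0 - A = -A)
(E(-167, 88) + 29148)*(1320*(-10) - 24264) = (-1*88 + 29148)*(1320*(-10) - 24264) = (-88 + 29148)*(-13200 - 24264) = 29060*(-37464) = -1088703840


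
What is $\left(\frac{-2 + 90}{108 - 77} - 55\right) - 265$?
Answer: $- \frac{9832}{31} \approx -317.16$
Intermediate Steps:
$\left(\frac{-2 + 90}{108 - 77} - 55\right) - 265 = \left(\frac{88}{31} - 55\right) - 265 = - \frac{1617}{31} - 265 = - \frac{9832}{31}$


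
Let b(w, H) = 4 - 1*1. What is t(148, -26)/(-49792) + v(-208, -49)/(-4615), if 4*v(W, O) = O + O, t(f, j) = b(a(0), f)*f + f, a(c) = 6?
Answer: -94511/14361880 ≈ -0.0065807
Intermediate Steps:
b(w, H) = 3 (b(w, H) = 4 - 1 = 3)
t(f, j) = 4*f (t(f, j) = 3*f + f = 4*f)
v(W, O) = O/2 (v(W, O) = (O + O)/4 = (2*O)/4 = O/2)
t(148, -26)/(-49792) + v(-208, -49)/(-4615) = (4*148)/(-49792) + ((½)*(-49))/(-4615) = 592*(-1/49792) - 49/2*(-1/4615) = -37/3112 + 49/9230 = -94511/14361880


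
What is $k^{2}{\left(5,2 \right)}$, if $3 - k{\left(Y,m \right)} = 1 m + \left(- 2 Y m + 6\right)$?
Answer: $225$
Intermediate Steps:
$k{\left(Y,m \right)} = -3 - m + 2 Y m$ ($k{\left(Y,m \right)} = 3 - \left(1 m + \left(- 2 Y m + 6\right)\right) = 3 - \left(m - \left(-6 + 2 Y m\right)\right) = 3 - \left(6 + m - 2 Y m\right) = -3 - m + 2 Y m$)
$k^{2}{\left(5,2 \right)} = \left(-3 - 2 + 2 \cdot 5 \cdot 2\right)^{2} = \left(-3 - 2 + 20\right)^{2} = 15^{2} = 225$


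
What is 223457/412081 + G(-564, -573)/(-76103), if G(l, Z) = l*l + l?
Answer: -113843156021/31360600343 ≈ -3.6301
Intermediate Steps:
G(l, Z) = l + l² (G(l, Z) = l² + l = l + l²)
223457/412081 + G(-564, -573)/(-76103) = 223457/412081 - 564*(1 - 564)/(-76103) = 223457*(1/412081) - 564*(-563)*(-1/76103) = 223457/412081 + 317532*(-1/76103) = 223457/412081 - 317532/76103 = -113843156021/31360600343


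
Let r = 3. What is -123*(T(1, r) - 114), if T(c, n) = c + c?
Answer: 13776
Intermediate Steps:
T(c, n) = 2*c
-123*(T(1, r) - 114) = -123*(2*1 - 114) = -123*(2 - 114) = -123*(-112) = 13776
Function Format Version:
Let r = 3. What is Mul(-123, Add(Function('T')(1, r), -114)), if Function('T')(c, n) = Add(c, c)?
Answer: 13776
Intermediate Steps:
Function('T')(c, n) = Mul(2, c)
Mul(-123, Add(Function('T')(1, r), -114)) = Mul(-123, Add(Mul(2, 1), -114)) = Mul(-123, Add(2, -114)) = Mul(-123, -112) = 13776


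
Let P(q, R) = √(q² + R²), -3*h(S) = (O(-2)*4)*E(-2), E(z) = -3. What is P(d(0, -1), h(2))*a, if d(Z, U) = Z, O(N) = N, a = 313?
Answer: 2504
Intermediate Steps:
h(S) = -8 (h(S) = -(-2*4)*(-3)/3 = -(-8)*(-3)/3 = -⅓*24 = -8)
P(q, R) = √(R² + q²)
P(d(0, -1), h(2))*a = √((-8)² + 0²)*313 = √(64 + 0)*313 = √64*313 = 8*313 = 2504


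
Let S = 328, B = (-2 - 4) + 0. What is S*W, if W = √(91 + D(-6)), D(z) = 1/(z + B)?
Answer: 164*√3273/3 ≈ 3127.5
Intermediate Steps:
B = -6 (B = -6 + 0 = -6)
D(z) = 1/(-6 + z) (D(z) = 1/(z - 6) = 1/(-6 + z))
W = √3273/6 (W = √(91 + 1/(-6 - 6)) = √(91 + 1/(-12)) = √(91 - 1/12) = √(1091/12) = √3273/6 ≈ 9.5350)
S*W = 328*(√3273/6) = 164*√3273/3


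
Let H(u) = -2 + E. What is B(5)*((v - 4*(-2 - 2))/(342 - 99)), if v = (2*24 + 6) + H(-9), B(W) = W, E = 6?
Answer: 370/243 ≈ 1.5226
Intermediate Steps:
H(u) = 4 (H(u) = -2 + 6 = 4)
v = 58 (v = (2*24 + 6) + 4 = (48 + 6) + 4 = 54 + 4 = 58)
B(5)*((v - 4*(-2 - 2))/(342 - 99)) = 5*((58 - 4*(-2 - 2))/(342 - 99)) = 5*((58 - 4*(-4))/243) = 5*((58 + 16)*(1/243)) = 5*(74*(1/243)) = 5*(74/243) = 370/243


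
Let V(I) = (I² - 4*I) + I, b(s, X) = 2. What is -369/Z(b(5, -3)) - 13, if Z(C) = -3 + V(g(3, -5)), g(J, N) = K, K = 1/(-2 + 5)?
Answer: 2866/35 ≈ 81.886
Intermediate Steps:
K = ⅓ (K = 1/3 = ⅓ ≈ 0.33333)
g(J, N) = ⅓
V(I) = I² - 3*I
Z(C) = -35/9 (Z(C) = -3 + (-3 + ⅓)/3 = -3 + (⅓)*(-8/3) = -3 - 8/9 = -35/9)
-369/Z(b(5, -3)) - 13 = -369/(-35/9) - 13 = -9/35*(-369) - 13 = 3321/35 - 13 = 2866/35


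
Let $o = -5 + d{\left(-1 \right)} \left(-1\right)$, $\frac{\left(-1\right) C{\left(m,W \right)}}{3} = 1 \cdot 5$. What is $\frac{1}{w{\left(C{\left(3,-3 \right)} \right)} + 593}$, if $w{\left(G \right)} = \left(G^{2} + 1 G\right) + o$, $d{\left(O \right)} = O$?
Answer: $\frac{1}{799} \approx 0.0012516$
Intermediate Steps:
$C{\left(m,W \right)} = -15$ ($C{\left(m,W \right)} = - 3 \cdot 1 \cdot 5 = \left(-3\right) 5 = -15$)
$o = -4$ ($o = -5 - -1 = -5 + 1 = -4$)
$w{\left(G \right)} = -4 + G + G^{2}$ ($w{\left(G \right)} = \left(G^{2} + 1 G\right) - 4 = \left(G^{2} + G\right) - 4 = \left(G + G^{2}\right) - 4 = -4 + G + G^{2}$)
$\frac{1}{w{\left(C{\left(3,-3 \right)} \right)} + 593} = \frac{1}{\left(-4 - 15 + \left(-15\right)^{2}\right) + 593} = \frac{1}{\left(-4 - 15 + 225\right) + 593} = \frac{1}{206 + 593} = \frac{1}{799}$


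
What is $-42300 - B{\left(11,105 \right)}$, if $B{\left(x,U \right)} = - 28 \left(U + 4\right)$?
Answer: $-39248$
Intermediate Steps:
$B{\left(x,U \right)} = -112 - 28 U$ ($B{\left(x,U \right)} = - 28 \left(4 + U\right) = -112 - 28 U$)
$-42300 - B{\left(11,105 \right)} = -42300 - \left(-112 - 2940\right) = -42300 - -3052 = -42300 + 3052 = -39248$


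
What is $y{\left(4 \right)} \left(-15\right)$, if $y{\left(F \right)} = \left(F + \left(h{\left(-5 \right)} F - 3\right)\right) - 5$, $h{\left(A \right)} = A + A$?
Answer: $660$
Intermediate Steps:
$h{\left(A \right)} = 2 A$
$y{\left(F \right)} = -8 - 9 F$ ($y{\left(F \right)} = \left(F + \left(2 \left(-5\right) F - 3\right)\right) - 5 = \left(F - \left(3 + 10 F\right)\right) - 5 = \left(-3 - 9 F\right) - 5 = -8 - 9 F$)
$y{\left(4 \right)} \left(-15\right) = \left(-8 - 36\right) \left(-15\right) = \left(-44\right) \left(-15\right) = 660$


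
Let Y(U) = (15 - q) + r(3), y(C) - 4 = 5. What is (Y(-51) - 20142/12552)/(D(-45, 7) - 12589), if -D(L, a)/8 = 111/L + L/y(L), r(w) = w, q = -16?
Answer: -1016565/393168388 ≈ -0.0025856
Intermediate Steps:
y(C) = 9 (y(C) = 4 + 5 = 9)
D(L, a) = -888/L - 8*L/9 (D(L, a) = -8*(111/L + L/9) = -888/L - 8*L/9)
Y(U) = 34 (Y(U) = (15 - 1*(-16)) + 3 = (15 + 16) + 3 = 31 + 3 = 34)
(Y(-51) - 20142/12552)/(D(-45, 7) - 12589) = (34 - 20142/12552)/((-888/(-45) - 8/9*(-45)) - 12589) = (34 - 20142*1/12552)/((-888*(-1/45) + 40) - 12589) = (34 - 3357/2092)/((296/15 + 40) - 12589) = 67771/(2092*(896/15 - 12589)) = 67771/(2092*(-187939/15)) = (67771/2092)*(-15/187939) = -1016565/393168388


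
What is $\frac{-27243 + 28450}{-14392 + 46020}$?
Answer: $\frac{1207}{31628} \approx 0.038162$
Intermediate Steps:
$\frac{-27243 + 28450}{-14392 + 46020} = \frac{1207}{31628}$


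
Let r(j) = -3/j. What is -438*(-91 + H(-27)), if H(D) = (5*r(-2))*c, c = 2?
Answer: 33288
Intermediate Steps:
H(D) = 15 (H(D) = (5*(-3/(-2)))*2 = (5*(-3*(-½)))*2 = (5*(3/2))*2 = (15/2)*2 = 15)
-438*(-91 + H(-27)) = -438*(-91 + 15) = -438*(-76) = 33288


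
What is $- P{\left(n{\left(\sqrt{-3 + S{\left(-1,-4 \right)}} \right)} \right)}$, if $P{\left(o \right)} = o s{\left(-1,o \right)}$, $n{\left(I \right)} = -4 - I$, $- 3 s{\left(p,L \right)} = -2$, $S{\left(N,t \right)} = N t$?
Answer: $\frac{10}{3} \approx 3.3333$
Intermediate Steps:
$s{\left(p,L \right)} = \frac{2}{3}$ ($s{\left(p,L \right)} = \left(- \frac{1}{3}\right) \left(-2\right) = \frac{2}{3}$)
$P{\left(o \right)} = \frac{2 o}{3}$ ($P{\left(o \right)} = o \frac{2}{3} = \frac{2 o}{3}$)
$- P{\left(n{\left(\sqrt{-3 + S{\left(-1,-4 \right)}} \right)} \right)} = - \frac{2 \left(-4 - \sqrt{-3 - -4}\right)}{3} = - \frac{2 \left(-4 - \sqrt{-3 + 4}\right)}{3} = - \frac{2 \left(-4 - \sqrt{1}\right)}{3} = - \frac{2 \left(-4 - 1\right)}{3} = - \frac{2 \left(-5\right)}{3} = \left(-1\right) \left(- \frac{10}{3}\right) = \frac{10}{3}$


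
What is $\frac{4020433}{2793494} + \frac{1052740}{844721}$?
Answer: $\frac{333524581987}{124195949746} \approx 2.6855$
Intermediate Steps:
$\frac{4020433}{2793494} + \frac{1052740}{844721} = \frac{333524581987}{124195949746}$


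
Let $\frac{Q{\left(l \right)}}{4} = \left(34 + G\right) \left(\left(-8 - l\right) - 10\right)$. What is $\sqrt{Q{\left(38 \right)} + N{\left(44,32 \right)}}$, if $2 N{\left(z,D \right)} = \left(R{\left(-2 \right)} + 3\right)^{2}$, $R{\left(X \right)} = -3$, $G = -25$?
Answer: $12 i \sqrt{14} \approx 44.9 i$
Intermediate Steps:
$N{\left(z,D \right)} = 0$ ($N{\left(z,D \right)} = \frac{\left(-3 + 3\right)^{2}}{2} = \frac{0^{2}}{2} = \frac{1}{2} \cdot 0 = 0$)
$Q{\left(l \right)} = -648 - 36 l$ ($Q{\left(l \right)} = 4 \left(34 - 25\right) \left(\left(-8 - l\right) - 10\right) = 4 \cdot 9 \left(-18 - l\right) = 4 \left(-162 - 9 l\right) = -648 - 36 l$)
$\sqrt{Q{\left(38 \right)} + N{\left(44,32 \right)}} = \sqrt{\left(-648 - 1368\right) + 0} = \sqrt{-2016 + 0} = \sqrt{-2016} = 12 i \sqrt{14}$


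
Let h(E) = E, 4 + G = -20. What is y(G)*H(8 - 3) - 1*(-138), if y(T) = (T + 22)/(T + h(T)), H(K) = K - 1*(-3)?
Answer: 415/3 ≈ 138.33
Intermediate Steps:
H(K) = 3 + K (H(K) = K + 3 = 3 + K)
G = -24 (G = -4 - 20 = -24)
y(T) = (22 + T)/(2*T) (y(T) = (T + 22)/(T + T) = (22 + T)/((2*T)) = (22 + T)*(1/(2*T)) = (22 + T)/(2*T))
y(G)*H(8 - 3) - 1*(-138) = ((½)*(22 - 24)/(-24))*(3 + (8 - 3)) - 1*(-138) = ((½)*(-1/24)*(-2))*(3 + 5) + 138 = (1/24)*8 + 138 = ⅓ + 138 = 415/3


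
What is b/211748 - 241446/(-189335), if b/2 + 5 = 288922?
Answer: 80264953999/20045653790 ≈ 4.0041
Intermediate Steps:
b = 577834 (b = -10 + 2*288922 = -10 + 577844 = 577834)
b/211748 - 241446/(-189335) = 577834/211748 - 241446/(-189335) = 577834*(1/211748) - 241446*(-1/189335) = 288917/105874 + 241446/189335 = 80264953999/20045653790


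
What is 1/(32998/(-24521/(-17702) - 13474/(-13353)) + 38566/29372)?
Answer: 8311477977446/114560183559607231 ≈ 7.2551e-5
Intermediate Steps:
1/(32998/(-24521/(-17702) - 13474/(-13353)) + 38566/29372) = 1/(32998/(-24521*(-1/17702) - 13474*(-1/13353)) + 38566*(1/29372)) = 1/(32998/(24521/17702 + 13474/13353) + 19283/14686) = 1/(32998/(565945661/236374806) + 19283/14686) = 1/(32998*(236374806/565945661) + 19283/14686) = 1/(7799895848388/565945661 + 19283/14686) = 1/(114560183559607231/8311477977446) = 8311477977446/114560183559607231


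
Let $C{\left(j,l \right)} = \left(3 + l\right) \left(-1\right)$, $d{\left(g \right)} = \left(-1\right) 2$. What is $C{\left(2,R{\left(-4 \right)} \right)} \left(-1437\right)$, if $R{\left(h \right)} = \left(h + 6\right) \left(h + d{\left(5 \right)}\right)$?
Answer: $-12933$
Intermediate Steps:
$d{\left(g \right)} = -2$
$R{\left(h \right)} = \left(-2 + h\right) \left(6 + h\right)$ ($R{\left(h \right)} = \left(h + 6\right) \left(h - 2\right) = \left(6 + h\right) \left(-2 + h\right) = \left(-2 + h\right) \left(6 + h\right)$)
$C{\left(j,l \right)} = -3 - l$
$C{\left(2,R{\left(-4 \right)} \right)} \left(-1437\right) = \left(-3 - \left(-12 + \left(-4\right)^{2} + 4 \left(-4\right)\right)\right) \left(-1437\right) = \left(-3 - \left(-12 + 16 - 16\right)\right) \left(-1437\right) = \left(-3 - -12\right) \left(-1437\right) = \left(-3 + 12\right) \left(-1437\right) = 9 \left(-1437\right) = -12933$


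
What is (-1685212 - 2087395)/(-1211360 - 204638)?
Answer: 3772607/1415998 ≈ 2.6643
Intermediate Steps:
(-1685212 - 2087395)/(-1211360 - 204638) = -3772607/(-1415998) = -3772607*(-1/1415998) = 3772607/1415998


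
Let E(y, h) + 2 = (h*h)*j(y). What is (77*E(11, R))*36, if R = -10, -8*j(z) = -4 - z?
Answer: 514206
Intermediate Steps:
j(z) = 1/2 + z/8 (j(z) = -(-4 - z)/8 = 1/2 + z/8)
E(y, h) = -2 + h**2*(1/2 + y/8) (E(y, h) = -2 + (h*h)*(1/2 + y/8) = -2 + h**2*(1/2 + y/8))
(77*E(11, R))*36 = (77*(-2 + (1/8)*(-10)**2*(4 + 11)))*36 = (77*(-2 + (1/8)*100*15))*36 = (77*(-2 + 375/2))*36 = (77*(371/2))*36 = (28567/2)*36 = 514206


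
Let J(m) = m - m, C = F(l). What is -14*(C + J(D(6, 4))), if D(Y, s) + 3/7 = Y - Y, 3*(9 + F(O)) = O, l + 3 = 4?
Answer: 364/3 ≈ 121.33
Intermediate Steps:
l = 1 (l = -3 + 4 = 1)
F(O) = -9 + O/3
D(Y, s) = -3/7 (D(Y, s) = -3/7 + (Y - Y) = -3/7 + 0 = -3/7)
C = -26/3 (C = -9 + (⅓)*1 = -9 + ⅓ = -26/3 ≈ -8.6667)
J(m) = 0
-14*(C + J(D(6, 4))) = -14*(-26/3 + 0) = -14*(-26/3) = 364/3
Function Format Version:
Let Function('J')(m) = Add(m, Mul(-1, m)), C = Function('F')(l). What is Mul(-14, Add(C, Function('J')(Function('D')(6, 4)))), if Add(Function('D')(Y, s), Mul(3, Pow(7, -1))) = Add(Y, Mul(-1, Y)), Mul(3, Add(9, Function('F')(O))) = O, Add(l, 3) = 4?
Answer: Rational(364, 3) ≈ 121.33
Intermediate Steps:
l = 1 (l = Add(-3, 4) = 1)
Function('F')(O) = Add(-9, Mul(Rational(1, 3), O))
Function('D')(Y, s) = Rational(-3, 7) (Function('D')(Y, s) = Add(Rational(-3, 7), Add(Y, Mul(-1, Y))) = Add(Rational(-3, 7), 0) = Rational(-3, 7))
C = Rational(-26, 3) (C = Add(-9, Mul(Rational(1, 3), 1)) = Add(-9, Rational(1, 3)) = Rational(-26, 3) ≈ -8.6667)
Function('J')(m) = 0
Mul(-14, Add(C, Function('J')(Function('D')(6, 4)))) = Mul(-14, Add(Rational(-26, 3), 0)) = Mul(-14, Rational(-26, 3)) = Rational(364, 3)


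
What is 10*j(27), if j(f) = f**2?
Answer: 7290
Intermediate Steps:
10*j(27) = 10*27**2 = 10*729 = 7290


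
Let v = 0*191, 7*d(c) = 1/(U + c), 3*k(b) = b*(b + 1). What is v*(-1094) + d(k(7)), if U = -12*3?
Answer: -3/364 ≈ -0.0082418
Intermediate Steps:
k(b) = b*(1 + b)/3 (k(b) = (b*(b + 1))/3 = (b*(1 + b))/3 = b*(1 + b)/3)
U = -36
d(c) = 1/(7*(-36 + c))
v = 0
v*(-1094) + d(k(7)) = 0*(-1094) + 1/(7*(-36 + (⅓)*7*(1 + 7))) = 0 + 1/(7*(-36 + (⅓)*7*8)) = 0 + 1/(7*(-36 + 56/3)) = 0 + 1/(7*(-52/3)) = 0 + (⅐)*(-3/52) = 0 - 3/364 = -3/364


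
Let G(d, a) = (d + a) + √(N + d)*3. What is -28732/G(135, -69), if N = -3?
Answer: -7183/12 + 653*√33/12 ≈ -285.98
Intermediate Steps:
G(d, a) = a + d + 3*√(-3 + d) (G(d, a) = (d + a) + √(-3 + d)*3 = (a + d) + 3*√(-3 + d) = a + d + 3*√(-3 + d))
-28732/G(135, -69) = -28732/(-69 + 135 + 3*√(-3 + 135)) = -28732/(-69 + 135 + 3*√132) = -28732/(-69 + 135 + 3*(2*√33)) = -28732/(-69 + 135 + 6*√33) = -28732/(66 + 6*√33)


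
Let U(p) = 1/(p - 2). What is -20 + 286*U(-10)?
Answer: -263/6 ≈ -43.833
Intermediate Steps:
U(p) = 1/(-2 + p)
-20 + 286*U(-10) = -20 + 286/(-2 - 10) = -20 + 286/(-12) = -20 + 286*(-1/12) = -20 - 143/6 = -263/6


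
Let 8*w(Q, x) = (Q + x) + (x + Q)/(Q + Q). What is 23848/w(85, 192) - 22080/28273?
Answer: 915940262080/1339207191 ≈ 683.94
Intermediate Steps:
w(Q, x) = Q/8 + x/8 + (Q + x)/(16*Q) (w(Q, x) = ((Q + x) + (x + Q)/(Q + Q))/8 = ((Q + x) + (Q + x)/((2*Q)))/8 = ((Q + x) + (Q + x)*(1/(2*Q)))/8 = ((Q + x) + (Q + x)/(2*Q))/8 = (Q + x + (Q + x)/(2*Q))/8 = Q/8 + x/8 + (Q + x)/(16*Q))
23848/w(85, 192) - 22080/28273 = 23848/(((1/16)*(192 + 85*(1 + 2*85 + 2*192))/85)) - 22080/28273 = 23848/(((1/16)*(1/85)*(192 + 85*(1 + 170 + 384)))) - 22080*1/28273 = 23848/(((1/16)*(1/85)*(192 + 85*555))) - 22080/28273 = 23848/(((1/16)*(1/85)*(192 + 47175))) - 22080/28273 = 23848/(((1/16)*(1/85)*47367)) - 22080/28273 = 23848/(47367/1360) - 22080/28273 = 23848*(1360/47367) - 22080/28273 = 32433280/47367 - 22080/28273 = 915940262080/1339207191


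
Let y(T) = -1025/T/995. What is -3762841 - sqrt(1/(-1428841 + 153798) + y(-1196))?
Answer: -3762841 - sqrt(19812175200683238373)/151732667086 ≈ -3.7628e+6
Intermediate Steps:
y(T) = -205/(199*T) (y(T) = -1025/T*(1/995) = -205/(199*T))
-3762841 - sqrt(1/(-1428841 + 153798) + y(-1196)) = -3762841 - sqrt(1/(-1428841 + 153798) - 205/199/(-1196)) = -3762841 - sqrt(1/(-1275043) - 205/199*(-1/1196)) = -3762841 - sqrt(-1/1275043 + 205/238004) = -3762841 - sqrt(261145811/303465334172) = -3762841 - sqrt(19812175200683238373)/151732667086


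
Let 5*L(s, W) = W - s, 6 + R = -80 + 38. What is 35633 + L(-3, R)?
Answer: 35624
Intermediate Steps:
R = -48 (R = -6 + (-80 + 38) = -6 - 42 = -48)
L(s, W) = -s/5 + W/5 (L(s, W) = (W - s)/5 = -s/5 + W/5)
35633 + L(-3, R) = 35633 + (-⅕*(-3) + (⅕)*(-48)) = 35633 + (⅗ - 48/5) = 35633 - 9 = 35624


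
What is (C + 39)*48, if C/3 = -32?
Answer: -2736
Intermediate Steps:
C = -96 (C = 3*(-32) = -96)
(C + 39)*48 = (-96 + 39)*48 = -57*48 = -2736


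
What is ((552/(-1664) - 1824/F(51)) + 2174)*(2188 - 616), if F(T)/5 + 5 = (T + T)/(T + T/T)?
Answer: 74061941361/20540 ≈ 3.6057e+6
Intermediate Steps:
F(T) = -25 + 10*T/(1 + T) (F(T) = -25 + 5*((T + T)/(T + T/T)) = -25 + 5*((2*T)/(T + 1)) = -25 + 5*((2*T)/(1 + T)) = -25 + 5*(2*T/(1 + T)) = -25 + 10*T/(1 + T))
((552/(-1664) - 1824/F(51)) + 2174)*(2188 - 616) = ((552/(-1664) - 1824*(1 + 51)/(5*(-5 - 3*51))) + 2174)*(2188 - 616) = ((552*(-1/1664) - 1824*52/(5*(-5 - 153))) + 2174)*1572 = ((-69/208 - 1824/(5*(1/52)*(-158))) + 2174)*1572 = ((-69/208 - 1824/(-395/26)) + 2174)*1572 = ((-69/208 - 1824*(-26/395)) + 2174)*1572 = ((-69/208 + 47424/395) + 2174)*1572 = (9836937/82160 + 2174)*1572 = (188452777/82160)*1572 = 74061941361/20540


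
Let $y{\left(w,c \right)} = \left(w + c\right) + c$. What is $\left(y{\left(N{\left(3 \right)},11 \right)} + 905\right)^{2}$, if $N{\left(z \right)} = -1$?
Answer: $857476$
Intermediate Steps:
$y{\left(w,c \right)} = w + 2 c$ ($y{\left(w,c \right)} = \left(c + w\right) + c = w + 2 c$)
$\left(y{\left(N{\left(3 \right)},11 \right)} + 905\right)^{2} = \left(\left(-1 + 2 \cdot 11\right) + 905\right)^{2} = \left(\left(-1 + 22\right) + 905\right)^{2} = \left(21 + 905\right)^{2} = 926^{2} = 857476$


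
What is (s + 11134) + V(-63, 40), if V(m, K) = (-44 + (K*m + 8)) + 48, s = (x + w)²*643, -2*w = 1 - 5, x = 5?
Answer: 40133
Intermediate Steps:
w = 2 (w = -(1 - 5)/2 = -½*(-4) = 2)
s = 31507 (s = (5 + 2)²*643 = 7²*643 = 49*643 = 31507)
V(m, K) = 12 + K*m (V(m, K) = (-44 + (8 + K*m)) + 48 = (-36 + K*m) + 48 = 12 + K*m)
(s + 11134) + V(-63, 40) = (31507 + 11134) + (12 + 40*(-63)) = 42641 + (12 - 2520) = 42641 - 2508 = 40133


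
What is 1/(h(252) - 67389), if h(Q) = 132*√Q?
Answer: -3209/216042213 - 88*√7/504098497 ≈ -1.5315e-5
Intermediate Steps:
1/(h(252) - 67389) = 1/(132*√252 - 67389) = 1/(132*(6*√7) - 67389) = 1/(792*√7 - 67389) = 1/(-67389 + 792*√7)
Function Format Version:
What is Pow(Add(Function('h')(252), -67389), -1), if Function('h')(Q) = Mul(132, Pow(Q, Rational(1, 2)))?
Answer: Add(Rational(-3209, 216042213), Mul(Rational(-88, 504098497), Pow(7, Rational(1, 2)))) ≈ -1.5315e-5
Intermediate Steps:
Pow(Add(Function('h')(252), -67389), -1) = Pow(Add(Mul(132, Pow(252, Rational(1, 2))), -67389), -1) = Pow(Add(Mul(132, Mul(6, Pow(7, Rational(1, 2)))), -67389), -1) = Pow(Add(Mul(792, Pow(7, Rational(1, 2))), -67389), -1) = Pow(Add(-67389, Mul(792, Pow(7, Rational(1, 2)))), -1)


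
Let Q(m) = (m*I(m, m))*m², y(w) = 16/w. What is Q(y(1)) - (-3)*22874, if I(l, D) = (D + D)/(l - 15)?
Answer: 199694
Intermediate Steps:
I(l, D) = 2*D/(-15 + l) (I(l, D) = (2*D)/(-15 + l) = 2*D/(-15 + l))
Q(m) = 2*m⁴/(-15 + m) (Q(m) = (m*(2*m/(-15 + m)))*m² = (2*m²/(-15 + m))*m² = 2*m⁴/(-15 + m))
Q(y(1)) - (-3)*22874 = 2*(16/1)⁴/(-15 + 16/1) - (-3)*22874 = 2*(16*1)⁴/(-15 + 16*1) - 1*(-68622) = 2*16⁴/(-15 + 16) + 68622 = 2*65536/1 + 68622 = 2*65536*1 + 68622 = 131072 + 68622 = 199694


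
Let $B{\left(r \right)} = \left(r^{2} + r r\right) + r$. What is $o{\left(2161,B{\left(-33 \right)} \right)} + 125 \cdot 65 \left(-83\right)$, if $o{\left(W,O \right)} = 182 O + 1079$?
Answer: $-282906$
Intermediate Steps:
$B{\left(r \right)} = r + 2 r^{2}$ ($B{\left(r \right)} = \left(r^{2} + r^{2}\right) + r = 2 r^{2} + r = r + 2 r^{2}$)
$o{\left(W,O \right)} = 1079 + 182 O$
$o{\left(2161,B{\left(-33 \right)} \right)} + 125 \cdot 65 \left(-83\right) = \left(1079 + 182 \left(- 33 \left(1 + 2 \left(-33\right)\right)\right)\right) + 125 \cdot 65 \left(-83\right) = \left(1079 + 182 \left(- 33 \left(1 - 66\right)\right)\right) + 8125 \left(-83\right) = \left(1079 + 182 \left(\left(-33\right) \left(-65\right)\right)\right) - 674375 = \left(1079 + 182 \cdot 2145\right) - 674375 = \left(1079 + 390390\right) - 674375 = 391469 - 674375 = -282906$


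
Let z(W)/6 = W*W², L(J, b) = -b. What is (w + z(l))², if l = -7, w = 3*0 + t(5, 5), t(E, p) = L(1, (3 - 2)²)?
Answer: 4239481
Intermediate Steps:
t(E, p) = -1 (t(E, p) = -(3 - 2)² = -1*1² = -1*1 = -1)
w = -1 (w = 3*0 - 1 = 0 - 1 = -1)
z(W) = 6*W³ (z(W) = 6*(W*W²) = 6*W³)
(w + z(l))² = (-1 + 6*(-7)³)² = (-1 + 6*(-343))² = (-1 - 2058)² = (-2059)² = 4239481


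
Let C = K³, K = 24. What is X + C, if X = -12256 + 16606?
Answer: 18174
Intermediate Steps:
X = 4350
C = 13824 (C = 24³ = 13824)
X + C = 4350 + 13824 = 18174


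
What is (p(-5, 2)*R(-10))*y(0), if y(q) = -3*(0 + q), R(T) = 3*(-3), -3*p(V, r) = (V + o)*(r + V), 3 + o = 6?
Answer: 0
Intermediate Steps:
o = 3 (o = -3 + 6 = 3)
p(V, r) = -(3 + V)*(V + r)/3 (p(V, r) = -(V + 3)*(r + V)/3 = -(3 + V)*(V + r)/3)
R(T) = -9
y(q) = -3*q
(p(-5, 2)*R(-10))*y(0) = ((-1*(-5) - 1*2 - ⅓*(-5)² - ⅓*(-5)*2)*(-9))*(-3*0) = ((5 - 2 - ⅓*25 + 10/3)*(-9))*0 = ((5 - 2 - 25/3 + 10/3)*(-9))*0 = -2*(-9)*0 = 18*0 = 0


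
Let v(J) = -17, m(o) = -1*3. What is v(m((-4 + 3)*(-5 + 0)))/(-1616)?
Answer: 17/1616 ≈ 0.010520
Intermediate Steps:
m(o) = -3
v(m((-4 + 3)*(-5 + 0)))/(-1616) = -17/(-1616) = -17*(-1/1616) = 17/1616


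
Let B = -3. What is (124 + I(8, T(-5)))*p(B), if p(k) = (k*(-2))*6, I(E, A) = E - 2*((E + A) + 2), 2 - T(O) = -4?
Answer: 3600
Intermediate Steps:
T(O) = 6 (T(O) = 2 - 1*(-4) = 2 + 4 = 6)
I(E, A) = -4 - E - 2*A (I(E, A) = E - 2*((A + E) + 2) = E - 2*(2 + A + E) = E + (-4 - 2*A - 2*E) = -4 - E - 2*A)
p(k) = -12*k (p(k) = -2*k*6 = -12*k)
(124 + I(8, T(-5)))*p(B) = (124 + (-4 - 1*8 - 2*6))*(-12*(-3)) = (124 + (-4 - 8 - 12))*36 = (124 - 24)*36 = 100*36 = 3600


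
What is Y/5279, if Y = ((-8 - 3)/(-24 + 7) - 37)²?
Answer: 381924/1525631 ≈ 0.25034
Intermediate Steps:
Y = 381924/289 (Y = (-11/(-17) - 37)² = (-11*(-1/17) - 37)² = (11/17 - 37)² = (-618/17)² = 381924/289 ≈ 1321.5)
Y/5279 = (381924/289)/5279 = (381924/289)*(1/5279) = 381924/1525631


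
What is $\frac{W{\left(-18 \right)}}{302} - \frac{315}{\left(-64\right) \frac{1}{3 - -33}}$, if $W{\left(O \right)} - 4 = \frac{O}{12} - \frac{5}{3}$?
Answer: $\frac{1284275}{7248} \approx 177.19$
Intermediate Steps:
$W{\left(O \right)} = \frac{7}{3} + \frac{O}{12}$ ($W{\left(O \right)} = 4 + \left(\frac{O}{12} - \frac{5}{3}\right) = 4 + \left(- \frac{5}{3} + \frac{O}{12}\right) = \frac{7}{3} + \frac{O}{12}$)
$\frac{W{\left(-18 \right)}}{302} - \frac{315}{\left(-64\right) \frac{1}{3 - -33}} = \frac{\frac{7}{3} + \frac{1}{12} \left(-18\right)}{302} - \frac{315}{\left(-64\right) \frac{1}{3 - -33}} = \left(\frac{7}{3} - \frac{3}{2}\right) \frac{1}{302} - \frac{315}{\left(-64\right) \frac{1}{3 + 33}} = \frac{5}{6} \cdot \frac{1}{302} - \frac{315}{\left(-64\right) \frac{1}{36}} = \frac{5}{1812} - \frac{315}{\left(-64\right) \frac{1}{36}} = \frac{5}{1812} - \frac{315}{- \frac{16}{9}} = \frac{5}{1812} - - \frac{2835}{16} = \frac{5}{1812} + \frac{2835}{16} = \frac{1284275}{7248}$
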